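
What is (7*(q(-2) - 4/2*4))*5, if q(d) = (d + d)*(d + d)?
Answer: 280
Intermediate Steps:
q(d) = 4*d² (q(d) = (2*d)*(2*d) = 4*d²)
(7*(q(-2) - 4/2*4))*5 = (7*(4*(-2)² - 4/2*4))*5 = (7*(4*4 - 4*½*4))*5 = (7*(16 - 2*4))*5 = (7*(16 - 8))*5 = (7*8)*5 = 56*5 = 280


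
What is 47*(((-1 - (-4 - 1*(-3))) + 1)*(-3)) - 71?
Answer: -212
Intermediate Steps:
47*(((-1 - (-4 - 1*(-3))) + 1)*(-3)) - 71 = 47*(((-1 - (-4 + 3)) + 1)*(-3)) - 71 = 47*(((-1 - 1*(-1)) + 1)*(-3)) - 71 = 47*(((-1 + 1) + 1)*(-3)) - 71 = 47*((0 + 1)*(-3)) - 71 = 47*(1*(-3)) - 71 = 47*(-3) - 71 = -141 - 71 = -212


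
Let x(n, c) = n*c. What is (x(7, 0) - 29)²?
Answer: 841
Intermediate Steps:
x(n, c) = c*n
(x(7, 0) - 29)² = (0*7 - 29)² = (0 - 29)² = (-29)² = 841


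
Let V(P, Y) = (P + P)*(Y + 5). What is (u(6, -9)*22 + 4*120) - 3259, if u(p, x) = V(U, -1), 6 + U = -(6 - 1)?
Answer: -4715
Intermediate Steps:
U = -11 (U = -6 - (6 - 1) = -6 - 1*5 = -6 - 5 = -11)
V(P, Y) = 2*P*(5 + Y) (V(P, Y) = (2*P)*(5 + Y) = 2*P*(5 + Y))
u(p, x) = -88 (u(p, x) = 2*(-11)*(5 - 1) = 2*(-11)*4 = -88)
(u(6, -9)*22 + 4*120) - 3259 = (-88*22 + 4*120) - 3259 = (-1936 + 480) - 3259 = -1456 - 3259 = -4715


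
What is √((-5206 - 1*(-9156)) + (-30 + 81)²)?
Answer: √6551 ≈ 80.938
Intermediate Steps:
√((-5206 - 1*(-9156)) + (-30 + 81)²) = √((-5206 + 9156) + 51²) = √(3950 + 2601) = √6551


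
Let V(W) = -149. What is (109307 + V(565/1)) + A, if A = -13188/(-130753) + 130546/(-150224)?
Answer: 153149457202225/1403017048 ≈ 1.0916e+5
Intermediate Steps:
A = -1077723359/1403017048 (A = -13188*(-1/130753) + 130546*(-1/150224) = 1884/18679 - 65273/75112 = -1077723359/1403017048 ≈ -0.76815)
(109307 + V(565/1)) + A = (109307 - 149) - 1077723359/1403017048 = 109158 - 1077723359/1403017048 = 153149457202225/1403017048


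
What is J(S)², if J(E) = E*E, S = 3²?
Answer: 6561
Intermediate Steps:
S = 9
J(E) = E²
J(S)² = (9²)² = 81² = 6561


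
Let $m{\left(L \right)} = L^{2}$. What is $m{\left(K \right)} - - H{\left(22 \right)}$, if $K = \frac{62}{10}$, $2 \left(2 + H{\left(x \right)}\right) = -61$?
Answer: $\frac{297}{50} \approx 5.94$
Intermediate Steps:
$H{\left(x \right)} = - \frac{65}{2}$ ($H{\left(x \right)} = -2 + \frac{1}{2} \left(-61\right) = -2 - \frac{61}{2} = - \frac{65}{2}$)
$K = \frac{31}{5}$ ($K = 62 \cdot \frac{1}{10} = \frac{31}{5} \approx 6.2$)
$m{\left(K \right)} - - H{\left(22 \right)} = \left(\frac{31}{5}\right)^{2} - \left(-1\right) \left(- \frac{65}{2}\right) = \frac{961}{25} - \frac{65}{2} = \frac{297}{50}$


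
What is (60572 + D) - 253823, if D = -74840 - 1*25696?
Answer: -293787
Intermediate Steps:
D = -100536 (D = -74840 - 25696 = -100536)
(60572 + D) - 253823 = (60572 - 100536) - 253823 = -39964 - 253823 = -293787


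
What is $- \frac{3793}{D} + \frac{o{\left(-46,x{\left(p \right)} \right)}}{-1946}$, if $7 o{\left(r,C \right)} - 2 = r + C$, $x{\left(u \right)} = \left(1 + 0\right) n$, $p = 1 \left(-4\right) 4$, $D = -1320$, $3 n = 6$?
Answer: $\frac{3694549}{1284360} \approx 2.8766$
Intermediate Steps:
$n = 2$ ($n = \frac{1}{3} \cdot 6 = 2$)
$p = -16$ ($p = \left(-4\right) 4 = -16$)
$x{\left(u \right)} = 2$ ($x{\left(u \right)} = \left(1 + 0\right) 2 = 1 \cdot 2 = 2$)
$o{\left(r,C \right)} = \frac{2}{7} + \frac{C}{7} + \frac{r}{7}$ ($o{\left(r,C \right)} = \frac{2}{7} + \frac{r + C}{7} = \frac{2}{7} + \frac{C + r}{7} = \frac{2}{7} + \left(\frac{C}{7} + \frac{r}{7}\right) = \frac{2}{7} + \frac{C}{7} + \frac{r}{7}$)
$- \frac{3793}{D} + \frac{o{\left(-46,x{\left(p \right)} \right)}}{-1946} = - \frac{3793}{-1320} + \frac{\frac{2}{7} + \frac{1}{7} \cdot 2 + \frac{1}{7} \left(-46\right)}{-1946} = \left(-3793\right) \left(- \frac{1}{1320}\right) + \left(\frac{2}{7} + \frac{2}{7} - \frac{46}{7}\right) \left(- \frac{1}{1946}\right) = \frac{3793}{1320} - - \frac{3}{973} = \frac{3793}{1320} + \frac{3}{973} = \frac{3694549}{1284360}$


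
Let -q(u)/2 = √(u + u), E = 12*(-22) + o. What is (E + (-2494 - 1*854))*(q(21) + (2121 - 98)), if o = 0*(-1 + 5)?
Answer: -7307076 + 7224*√42 ≈ -7.2603e+6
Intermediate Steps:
o = 0 (o = 0*4 = 0)
E = -264 (E = 12*(-22) + 0 = -264 + 0 = -264)
q(u) = -2*√2*√u (q(u) = -2*√(u + u) = -2*√2*√u)
(E + (-2494 - 1*854))*(q(21) + (2121 - 98)) = (-264 + (-2494 - 1*854))*(-2*√2*√21 + (2121 - 98)) = (-264 + (-2494 - 854))*(-2*√42 + 2023) = (-264 - 3348)*(2023 - 2*√42) = -3612*(2023 - 2*√42) = -7307076 + 7224*√42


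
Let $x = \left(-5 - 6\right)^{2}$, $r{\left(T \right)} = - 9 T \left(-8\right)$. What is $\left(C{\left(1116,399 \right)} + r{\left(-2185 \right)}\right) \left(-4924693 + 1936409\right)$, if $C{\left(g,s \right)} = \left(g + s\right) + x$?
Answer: $465228006256$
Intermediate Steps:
$r{\left(T \right)} = 72 T$
$x = 121$ ($x = \left(-11\right)^{2} = 121$)
$C{\left(g,s \right)} = 121 + g + s$ ($C{\left(g,s \right)} = \left(g + s\right) + 121 = 121 + g + s$)
$\left(C{\left(1116,399 \right)} + r{\left(-2185 \right)}\right) \left(-4924693 + 1936409\right) = \left(\left(121 + 1116 + 399\right) + 72 \left(-2185\right)\right) \left(-4924693 + 1936409\right) = \left(1636 - 157320\right) \left(-2988284\right) = \left(-155684\right) \left(-2988284\right) = 465228006256$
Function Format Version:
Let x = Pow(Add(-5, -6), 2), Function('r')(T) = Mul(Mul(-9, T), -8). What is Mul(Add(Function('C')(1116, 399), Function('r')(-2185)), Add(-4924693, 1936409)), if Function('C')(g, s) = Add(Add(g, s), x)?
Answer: 465228006256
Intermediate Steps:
Function('r')(T) = Mul(72, T)
x = 121 (x = Pow(-11, 2) = 121)
Function('C')(g, s) = Add(121, g, s) (Function('C')(g, s) = Add(Add(g, s), 121) = Add(121, g, s))
Mul(Add(Function('C')(1116, 399), Function('r')(-2185)), Add(-4924693, 1936409)) = Mul(Add(Add(121, 1116, 399), Mul(72, -2185)), Add(-4924693, 1936409)) = Mul(Add(1636, -157320), -2988284) = Mul(-155684, -2988284) = 465228006256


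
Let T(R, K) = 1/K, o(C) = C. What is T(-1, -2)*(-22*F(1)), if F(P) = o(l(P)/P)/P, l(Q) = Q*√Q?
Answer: 11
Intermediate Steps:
l(Q) = Q^(3/2)
F(P) = P^(-½) (F(P) = (P^(3/2)/P)/P = √P/P = P^(-½))
T(-1, -2)*(-22*F(1)) = (-22/√1)/(-2) = -(-11) = -½*(-22) = 11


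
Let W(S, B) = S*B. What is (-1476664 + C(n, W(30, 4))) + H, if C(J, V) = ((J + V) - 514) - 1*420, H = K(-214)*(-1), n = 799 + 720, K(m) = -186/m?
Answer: -157927706/107 ≈ -1.4760e+6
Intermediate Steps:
W(S, B) = B*S
n = 1519
H = -93/107 (H = -186/(-214)*(-1) = -186*(-1/214)*(-1) = (93/107)*(-1) = -93/107 ≈ -0.86916)
C(J, V) = -934 + J + V (C(J, V) = (-514 + J + V) - 420 = -934 + J + V)
(-1476664 + C(n, W(30, 4))) + H = (-1476664 + (-934 + 1519 + 4*30)) - 93/107 = (-1476664 + (-934 + 1519 + 120)) - 93/107 = (-1476664 + 705) - 93/107 = -1475959 - 93/107 = -157927706/107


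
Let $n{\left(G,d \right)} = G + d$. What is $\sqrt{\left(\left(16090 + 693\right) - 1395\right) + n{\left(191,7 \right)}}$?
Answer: $\sqrt{15586} \approx 124.84$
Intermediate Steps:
$\sqrt{\left(\left(16090 + 693\right) - 1395\right) + n{\left(191,7 \right)}} = \sqrt{\left(\left(16090 + 693\right) - 1395\right) + \left(191 + 7\right)} = \sqrt{\left(16783 - 1395\right) + 198} = \sqrt{15388 + 198} = \sqrt{15586}$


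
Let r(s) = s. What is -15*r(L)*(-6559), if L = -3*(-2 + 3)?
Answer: -295155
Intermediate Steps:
L = -3 (L = -3*1 = -3)
-15*r(L)*(-6559) = -15*(-3)*(-6559) = 45*(-6559) = -295155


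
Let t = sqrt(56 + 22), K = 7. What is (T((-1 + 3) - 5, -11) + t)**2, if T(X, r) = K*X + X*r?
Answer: (12 + sqrt(78))**2 ≈ 433.96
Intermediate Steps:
t = sqrt(78) ≈ 8.8318
T(X, r) = 7*X + X*r
(T((-1 + 3) - 5, -11) + t)**2 = (((-1 + 3) - 5)*(7 - 11) + sqrt(78))**2 = ((2 - 5)*(-4) + sqrt(78))**2 = (-3*(-4) + sqrt(78))**2 = (12 + sqrt(78))**2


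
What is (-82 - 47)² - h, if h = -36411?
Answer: 53052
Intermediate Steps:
(-82 - 47)² - h = (-82 - 47)² - 1*(-36411) = (-129)² + 36411 = 16641 + 36411 = 53052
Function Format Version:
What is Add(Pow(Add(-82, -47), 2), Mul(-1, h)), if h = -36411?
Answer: 53052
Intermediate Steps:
Add(Pow(Add(-82, -47), 2), Mul(-1, h)) = Add(Pow(Add(-82, -47), 2), Mul(-1, -36411)) = Add(Pow(-129, 2), 36411) = Add(16641, 36411) = 53052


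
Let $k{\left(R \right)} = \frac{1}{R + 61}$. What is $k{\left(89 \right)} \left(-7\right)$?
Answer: $- \frac{7}{150} \approx -0.046667$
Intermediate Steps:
$k{\left(R \right)} = \frac{1}{61 + R}$
$k{\left(89 \right)} \left(-7\right) = \frac{1}{61 + 89} \left(-7\right) = \frac{1}{150} \left(-7\right) = - \frac{7}{150}$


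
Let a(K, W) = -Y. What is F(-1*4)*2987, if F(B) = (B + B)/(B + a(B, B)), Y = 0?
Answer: 5974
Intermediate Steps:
a(K, W) = 0 (a(K, W) = -1*0 = 0)
F(B) = 2 (F(B) = (B + B)/(B + 0) = (2*B)/B = 2)
F(-1*4)*2987 = 2*2987 = 5974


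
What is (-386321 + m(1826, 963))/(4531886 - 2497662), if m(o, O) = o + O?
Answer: -95883/508556 ≈ -0.18854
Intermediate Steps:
m(o, O) = O + o
(-386321 + m(1826, 963))/(4531886 - 2497662) = (-386321 + (963 + 1826))/(4531886 - 2497662) = (-386321 + 2789)/2034224 = -383532*1/2034224 = -95883/508556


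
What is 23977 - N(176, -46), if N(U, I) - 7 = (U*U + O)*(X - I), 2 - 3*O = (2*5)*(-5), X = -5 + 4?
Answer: -1370730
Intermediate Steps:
X = -1
O = 52/3 (O = 2/3 - 2*5*(-5)/3 = 2/3 - 10*(-5)/3 = 2/3 - 1/3*(-50) = 2/3 + 50/3 = 52/3 ≈ 17.333)
N(U, I) = 7 + (-1 - I)*(52/3 + U**2) (N(U, I) = 7 + (U*U + 52/3)*(-1 - I) = 7 + (U**2 + 52/3)*(-1 - I) = 7 + (52/3 + U**2)*(-1 - I) = 7 + (-1 - I)*(52/3 + U**2))
23977 - N(176, -46) = 23977 - (-31/3 - 1*176**2 - 52/3*(-46) - 1*(-46)*176**2) = 23977 - (-31/3 - 1*30976 + 2392/3 - 1*(-46)*30976) = 23977 - (-31/3 - 30976 + 2392/3 + 1424896) = 23977 - 1*1394707 = 23977 - 1394707 = -1370730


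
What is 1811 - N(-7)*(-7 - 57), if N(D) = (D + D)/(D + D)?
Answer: 1875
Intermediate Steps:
N(D) = 1 (N(D) = (2*D)/((2*D)) = (2*D)*(1/(2*D)) = 1)
1811 - N(-7)*(-7 - 57) = 1811 - (-7 - 57) = 1811 - (-64) = 1811 - 1*(-64) = 1811 + 64 = 1875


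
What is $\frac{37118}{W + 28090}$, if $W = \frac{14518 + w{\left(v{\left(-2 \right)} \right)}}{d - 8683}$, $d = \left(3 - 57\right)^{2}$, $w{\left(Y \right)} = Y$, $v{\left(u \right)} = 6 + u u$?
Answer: $\frac{107029753}{80990251} \approx 1.3215$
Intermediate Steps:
$v{\left(u \right)} = 6 + u^{2}$
$d = 2916$ ($d = \left(-54\right)^{2} = 2916$)
$W = - \frac{14528}{5767}$ ($W = \frac{14518 + \left(6 + \left(-2\right)^{2}\right)}{2916 - 8683} = \frac{14518 + \left(6 + 4\right)}{-5767} = \left(14518 + 10\right) \left(- \frac{1}{5767}\right) = 14528 \left(- \frac{1}{5767}\right) = - \frac{14528}{5767} \approx -2.5192$)
$\frac{37118}{W + 28090} = \frac{37118}{- \frac{14528}{5767} + 28090} = \frac{37118}{\frac{161980502}{5767}} = 37118 \cdot \frac{5767}{161980502} = \frac{107029753}{80990251}$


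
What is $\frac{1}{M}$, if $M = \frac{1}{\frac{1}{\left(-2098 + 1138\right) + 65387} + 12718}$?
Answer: $\frac{819382587}{64427} \approx 12718.0$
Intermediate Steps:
$M = \frac{64427}{819382587}$ ($M = \frac{1}{\frac{1}{-960 + 65387} + 12718} = \frac{1}{\frac{1}{64427} + 12718} = \frac{1}{\frac{819382587}{64427}} = \frac{64427}{819382587} \approx 7.8629 \cdot 10^{-5}$)
$\frac{1}{M} = \frac{1}{\frac{64427}{819382587}} = \frac{819382587}{64427}$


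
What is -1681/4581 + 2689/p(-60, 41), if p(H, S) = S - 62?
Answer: -4117870/32067 ≈ -128.41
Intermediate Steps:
p(H, S) = -62 + S
-1681/4581 + 2689/p(-60, 41) = -1681/4581 + 2689/(-62 + 41) = -1681*1/4581 + 2689/(-21) = -1681/4581 + 2689*(-1/21) = -1681/4581 - 2689/21 = -4117870/32067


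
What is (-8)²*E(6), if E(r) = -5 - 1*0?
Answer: -320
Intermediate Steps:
E(r) = -5 (E(r) = -5 + 0 = -5)
(-8)²*E(6) = (-8)²*(-5) = 64*(-5) = -320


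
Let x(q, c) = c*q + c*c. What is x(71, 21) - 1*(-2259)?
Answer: 4191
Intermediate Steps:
x(q, c) = c² + c*q (x(q, c) = c*q + c² = c² + c*q)
x(71, 21) - 1*(-2259) = 21*(21 + 71) - 1*(-2259) = 21*92 + 2259 = 1932 + 2259 = 4191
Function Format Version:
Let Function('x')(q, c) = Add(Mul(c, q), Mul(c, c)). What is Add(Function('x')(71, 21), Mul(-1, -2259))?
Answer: 4191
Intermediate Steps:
Function('x')(q, c) = Add(Pow(c, 2), Mul(c, q)) (Function('x')(q, c) = Add(Mul(c, q), Pow(c, 2)) = Add(Pow(c, 2), Mul(c, q)))
Add(Function('x')(71, 21), Mul(-1, -2259)) = Add(Mul(21, Add(21, 71)), Mul(-1, -2259)) = Add(Mul(21, 92), 2259) = Add(1932, 2259) = 4191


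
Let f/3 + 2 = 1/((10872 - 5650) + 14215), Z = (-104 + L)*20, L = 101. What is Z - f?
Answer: -349867/6479 ≈ -54.000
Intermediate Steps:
Z = -60 (Z = (-104 + 101)*20 = -3*20 = -60)
f = -38873/6479 (f = -6 + 3/((10872 - 5650) + 14215) = -6 + 3/(5222 + 14215) = -6 + 3/19437 = -6 + 3*(1/19437) = -6 + 1/6479 = -38873/6479 ≈ -5.9998)
Z - f = -60 - 1*(-38873/6479) = -60 + 38873/6479 = -349867/6479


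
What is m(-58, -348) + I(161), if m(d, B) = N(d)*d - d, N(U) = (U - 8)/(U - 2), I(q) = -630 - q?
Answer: -3984/5 ≈ -796.80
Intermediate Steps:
N(U) = (-8 + U)/(-2 + U)
m(d, B) = -d + d*(-8 + d)/(-2 + d) (m(d, B) = ((-8 + d)/(-2 + d))*d - d = d*(-8 + d)/(-2 + d) - d = -d + d*(-8 + d)/(-2 + d))
m(-58, -348) + I(161) = -6*(-58)/(-2 - 58) + (-630 - 1*161) = -6*(-58)/(-60) + (-630 - 161) = -6*(-58)*(-1/60) - 791 = -29/5 - 791 = -3984/5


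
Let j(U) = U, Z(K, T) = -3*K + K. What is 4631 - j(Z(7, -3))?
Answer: 4645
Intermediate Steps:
Z(K, T) = -2*K
4631 - j(Z(7, -3)) = 4631 - (-2)*7 = 4631 - 1*(-14) = 4631 + 14 = 4645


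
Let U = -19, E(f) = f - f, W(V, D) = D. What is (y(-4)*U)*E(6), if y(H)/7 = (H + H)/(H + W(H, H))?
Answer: 0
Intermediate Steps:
E(f) = 0
y(H) = 7 (y(H) = 7*((H + H)/(H + H)) = 7*((2*H)/((2*H))) = 7*((2*H)*(1/(2*H))) = 7*1 = 7)
(y(-4)*U)*E(6) = (7*(-19))*0 = -133*0 = 0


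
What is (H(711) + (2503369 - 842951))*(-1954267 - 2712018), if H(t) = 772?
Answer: -7751585979150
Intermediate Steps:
(H(711) + (2503369 - 842951))*(-1954267 - 2712018) = (772 + (2503369 - 842951))*(-1954267 - 2712018) = (772 + 1660418)*(-4666285) = 1661190*(-4666285) = -7751585979150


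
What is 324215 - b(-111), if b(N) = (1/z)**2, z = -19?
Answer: 117041614/361 ≈ 3.2422e+5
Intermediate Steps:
b(N) = 1/361 (b(N) = (1/(-19))**2 = (-1/19)**2 = 1/361)
324215 - b(-111) = 324215 - 1*1/361 = 324215 - 1/361 = 117041614/361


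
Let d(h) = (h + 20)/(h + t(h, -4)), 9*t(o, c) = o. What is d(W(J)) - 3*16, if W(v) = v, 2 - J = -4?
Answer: -441/10 ≈ -44.100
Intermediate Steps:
J = 6 (J = 2 - 1*(-4) = 2 + 4 = 6)
t(o, c) = o/9
d(h) = 9*(20 + h)/(10*h) (d(h) = (h + 20)/(h + h/9) = (20 + h)/((10*h/9)) = (20 + h)*(9/(10*h)) = 9*(20 + h)/(10*h))
d(W(J)) - 3*16 = (9/10 + 18/6) - 3*16 = (9/10 + 18*(⅙)) - 48 = (9/10 + 3) - 48 = 39/10 - 48 = -441/10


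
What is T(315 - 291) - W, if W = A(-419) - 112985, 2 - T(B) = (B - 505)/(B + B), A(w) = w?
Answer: 5443969/48 ≈ 1.1342e+5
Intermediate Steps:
T(B) = 2 - (-505 + B)/(2*B) (T(B) = 2 - (B - 505)/(B + B) = 2 - (-505 + B)/(2*B))
W = -113404 (W = -419 - 112985 = -113404)
T(315 - 291) - W = (505 + 3*(315 - 291))/(2*(315 - 291)) - 1*(-113404) = (1/2)*(505 + 3*24)/24 + 113404 = (1/2)*(1/24)*(505 + 72) + 113404 = (1/2)*(1/24)*577 + 113404 = 577/48 + 113404 = 5443969/48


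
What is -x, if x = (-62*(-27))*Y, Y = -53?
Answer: 88722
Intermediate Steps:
x = -88722 (x = -62*(-27)*(-53) = 1674*(-53) = -88722)
-x = -1*(-88722) = 88722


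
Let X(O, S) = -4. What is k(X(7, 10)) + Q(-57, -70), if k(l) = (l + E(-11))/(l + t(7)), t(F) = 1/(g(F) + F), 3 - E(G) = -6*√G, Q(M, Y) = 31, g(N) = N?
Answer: 1719/55 - 84*I*√11/55 ≈ 31.255 - 5.0654*I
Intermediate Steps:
E(G) = 3 + 6*√G (E(G) = 3 - (-6)*√G = 3 + 6*√G)
t(F) = 1/(2*F) (t(F) = 1/(F + F) = 1/(2*F))
k(l) = (3 + l + 6*I*√11)/(1/14 + l) (k(l) = (l + (3 + 6*√(-11)))/(l + (½)/7) = (l + (3 + 6*(I*√11)))/(l + (½)*(⅐)) = (l + (3 + 6*I*√11))/(l + 1/14) = (3 + l + 6*I*√11)/(1/14 + l))
k(X(7, 10)) + Q(-57, -70) = 14*(3 - 4 + 6*I*√11)/(1 + 14*(-4)) + 31 = 14*(-1 + 6*I*√11)/(1 - 56) + 31 = 14*(-1 + 6*I*√11)/(-55) + 31 = 14*(-1/55)*(-1 + 6*I*√11) + 31 = (14/55 - 84*I*√11/55) + 31 = 1719/55 - 84*I*√11/55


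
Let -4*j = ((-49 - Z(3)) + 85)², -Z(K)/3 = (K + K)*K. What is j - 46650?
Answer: -48675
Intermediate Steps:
Z(K) = -6*K² (Z(K) = -3*(K + K)*K = -3*2*K*K = -6*K²)
j = -2025 (j = -((-49 - (-6)*3²) + 85)²/4 = -((-49 - (-6)*9) + 85)²/4 = -((-49 - 1*(-54)) + 85)²/4 = -((-49 + 54) + 85)²/4 = -(5 + 85)²/4 = -¼*90² = -¼*8100 = -2025)
j - 46650 = -2025 - 46650 = -48675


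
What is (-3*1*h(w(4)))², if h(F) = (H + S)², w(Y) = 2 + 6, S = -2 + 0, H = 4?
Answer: 144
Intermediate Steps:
S = -2
w(Y) = 8
h(F) = 4 (h(F) = (4 - 2)² = 2² = 4)
(-3*1*h(w(4)))² = (-3*1*4)² = (-3*4)² = (-1*12)² = (-12)² = 144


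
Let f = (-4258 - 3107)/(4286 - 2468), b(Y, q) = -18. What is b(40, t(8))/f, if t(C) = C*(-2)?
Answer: 10908/2455 ≈ 4.4432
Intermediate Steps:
t(C) = -2*C
f = -2455/606 (f = -7365/1818 = -7365*1/1818 = -2455/606 ≈ -4.0512)
b(40, t(8))/f = -18/(-2455/606) = -18*(-606/2455) = 10908/2455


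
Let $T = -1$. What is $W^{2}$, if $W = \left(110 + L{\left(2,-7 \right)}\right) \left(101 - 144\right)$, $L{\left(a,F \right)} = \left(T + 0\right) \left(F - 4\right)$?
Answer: $27071209$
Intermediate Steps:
$L{\left(a,F \right)} = 4 - F$ ($L{\left(a,F \right)} = \left(-1 + 0\right) \left(F - 4\right) = - (-4 + F) = 4 - F$)
$W = -5203$ ($W = \left(110 + \left(4 - -7\right)\right) \left(101 - 144\right) = \left(110 + \left(4 + 7\right)\right) \left(-43\right) = \left(110 + 11\right) \left(-43\right) = 121 \left(-43\right) = -5203$)
$W^{2} = \left(-5203\right)^{2} = 27071209$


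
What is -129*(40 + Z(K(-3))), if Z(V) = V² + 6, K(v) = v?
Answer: -7095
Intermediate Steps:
Z(V) = 6 + V²
-129*(40 + Z(K(-3))) = -129*(40 + (6 + (-3)²)) = -129*(40 + (6 + 9)) = -129*(40 + 15) = -129*55 = -7095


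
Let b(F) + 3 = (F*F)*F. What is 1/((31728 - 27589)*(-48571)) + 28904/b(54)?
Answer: 5810726148115/31655230238109 ≈ 0.18356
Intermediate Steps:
b(F) = -3 + F**3 (b(F) = -3 + (F*F)*F = -3 + F**2*F = -3 + F**3)
1/((31728 - 27589)*(-48571)) + 28904/b(54) = 1/((31728 - 27589)*(-48571)) + 28904/(-3 + 54**3) = -1/48571/4139 + 28904/(-3 + 157464) = (1/4139)*(-1/48571) + 28904/157461 = -1/201035369 + 28904*(1/157461) = -1/201035369 + 28904/157461 = 5810726148115/31655230238109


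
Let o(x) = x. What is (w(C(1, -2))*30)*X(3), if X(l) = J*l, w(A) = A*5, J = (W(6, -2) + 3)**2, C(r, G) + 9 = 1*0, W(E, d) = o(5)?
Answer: -259200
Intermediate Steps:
W(E, d) = 5
C(r, G) = -9 (C(r, G) = -9 + 1*0 = -9 + 0 = -9)
J = 64 (J = (5 + 3)**2 = 8**2 = 64)
w(A) = 5*A
X(l) = 64*l
(w(C(1, -2))*30)*X(3) = ((5*(-9))*30)*(64*3) = -45*30*192 = -1350*192 = -259200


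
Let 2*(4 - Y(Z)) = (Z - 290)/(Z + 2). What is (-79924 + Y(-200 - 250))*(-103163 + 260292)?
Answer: -401852142455/32 ≈ -1.2558e+10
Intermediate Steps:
Y(Z) = 4 - (-290 + Z)/(2*(2 + Z)) (Y(Z) = 4 - (Z - 290)/(2*(Z + 2)) = 4 - (-290 + Z)/(2*(2 + Z)))
(-79924 + Y(-200 - 250))*(-103163 + 260292) = (-79924 + (306 + 7*(-200 - 250))/(2*(2 + (-200 - 250))))*(-103163 + 260292) = (-79924 + (306 + 7*(-450))/(2*(2 - 450)))*157129 = (-79924 + (½)*(306 - 3150)/(-448))*157129 = (-79924 + (½)*(-1/448)*(-2844))*157129 = (-79924 + 711/224)*157129 = -17902265/224*157129 = -401852142455/32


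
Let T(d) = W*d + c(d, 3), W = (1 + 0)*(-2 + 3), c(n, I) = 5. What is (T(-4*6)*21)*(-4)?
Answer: 1596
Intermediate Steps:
W = 1 (W = 1*1 = 1)
T(d) = 5 + d (T(d) = 1*d + 5 = d + 5 = 5 + d)
(T(-4*6)*21)*(-4) = ((5 - 4*6)*21)*(-4) = ((5 - 24)*21)*(-4) = -19*21*(-4) = -399*(-4) = 1596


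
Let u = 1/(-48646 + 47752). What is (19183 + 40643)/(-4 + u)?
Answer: -53484444/3577 ≈ -14952.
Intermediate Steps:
u = -1/894 (u = 1/(-894) = -1/894 ≈ -0.0011186)
(19183 + 40643)/(-4 + u) = (19183 + 40643)/(-4 - 1/894) = 59826/(-3577/894) = 59826*(-894/3577) = -53484444/3577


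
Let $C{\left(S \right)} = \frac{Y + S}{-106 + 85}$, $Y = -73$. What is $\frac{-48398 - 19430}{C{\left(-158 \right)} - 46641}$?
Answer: $\frac{33914}{23315} \approx 1.4546$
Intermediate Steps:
$C{\left(S \right)} = \frac{73}{21} - \frac{S}{21}$ ($C{\left(S \right)} = \frac{-73 + S}{-106 + 85} = \frac{-73 + S}{-21} = \left(-73 + S\right) \left(- \frac{1}{21}\right) = \frac{73}{21} - \frac{S}{21}$)
$\frac{-48398 - 19430}{C{\left(-158 \right)} - 46641} = \frac{-48398 - 19430}{\left(\frac{73}{21} - - \frac{158}{21}\right) - 46641} = - \frac{67828}{\left(\frac{73}{21} + \frac{158}{21}\right) - 46641} = - \frac{67828}{11 - 46641} = - \frac{67828}{-46630} = \left(-67828\right) \left(- \frac{1}{46630}\right) = \frac{33914}{23315}$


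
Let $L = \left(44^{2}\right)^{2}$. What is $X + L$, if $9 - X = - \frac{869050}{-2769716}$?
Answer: $\frac{5190592759565}{1384858} \approx 3.7481 \cdot 10^{6}$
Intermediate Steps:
$X = \frac{12029197}{1384858}$ ($X = 9 - - \frac{869050}{-2769716} = 9 - \left(-869050\right) \left(- \frac{1}{2769716}\right) = 9 - \frac{434525}{1384858} = \frac{12029197}{1384858} \approx 8.6862$)
$L = 3748096$ ($L = 1936^{2} = 3748096$)
$X + L = \frac{12029197}{1384858} + 3748096 = \frac{5190592759565}{1384858}$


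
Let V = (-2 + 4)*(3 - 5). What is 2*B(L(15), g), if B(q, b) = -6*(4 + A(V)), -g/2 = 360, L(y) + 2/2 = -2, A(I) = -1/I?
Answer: -51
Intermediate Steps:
V = -4 (V = 2*(-2) = -4)
L(y) = -3 (L(y) = -1 - 2 = -3)
g = -720 (g = -2*360 = -720)
B(q, b) = -51/2 (B(q, b) = -6*(4 - 1/(-4)) = -6*(4 - 1*(-¼)) = -6*(4 + ¼) = -6*17/4 = -51/2)
2*B(L(15), g) = 2*(-51/2) = -51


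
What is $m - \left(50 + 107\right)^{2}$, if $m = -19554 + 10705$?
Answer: $-33498$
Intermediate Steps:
$m = -8849$
$m - \left(50 + 107\right)^{2} = -8849 - \left(50 + 107\right)^{2} = -8849 - 157^{2} = -8849 - 24649 = -33498$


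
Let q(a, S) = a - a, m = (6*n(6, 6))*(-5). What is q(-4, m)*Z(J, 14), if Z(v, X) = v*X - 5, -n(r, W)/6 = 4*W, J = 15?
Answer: 0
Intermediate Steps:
n(r, W) = -24*W
m = 4320 (m = (6*(-24*6))*(-5) = (6*(-144))*(-5) = -864*(-5) = 4320)
q(a, S) = 0
Z(v, X) = -5 + X*v (Z(v, X) = X*v - 5 = -5 + X*v)
q(-4, m)*Z(J, 14) = 0*(-5 + 14*15) = 0*(-5 + 210) = 0*205 = 0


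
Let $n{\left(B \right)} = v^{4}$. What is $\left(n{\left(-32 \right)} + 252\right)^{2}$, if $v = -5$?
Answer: $769129$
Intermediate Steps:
$n{\left(B \right)} = 625$ ($n{\left(B \right)} = \left(-5\right)^{4} = 625$)
$\left(n{\left(-32 \right)} + 252\right)^{2} = \left(625 + 252\right)^{2} = 877^{2} = 769129$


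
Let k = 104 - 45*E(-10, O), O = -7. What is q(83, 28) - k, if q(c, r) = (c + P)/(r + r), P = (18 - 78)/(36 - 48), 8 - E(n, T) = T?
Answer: 4008/7 ≈ 572.57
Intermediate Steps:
E(n, T) = 8 - T
P = 5 (P = -60/(-12) = -60*(-1/12) = 5)
q(c, r) = (5 + c)/(2*r) (q(c, r) = (c + 5)/(r + r) = (5 + c)/((2*r)) = (5 + c)*(1/(2*r)) = (5 + c)/(2*r))
k = -571 (k = 104 - 45*(8 - 1*(-7)) = 104 - 45*(8 + 7) = 104 - 45*15 = 104 - 675 = -571)
q(83, 28) - k = (½)*(5 + 83)/28 - 1*(-571) = (½)*(1/28)*88 + 571 = 11/7 + 571 = 4008/7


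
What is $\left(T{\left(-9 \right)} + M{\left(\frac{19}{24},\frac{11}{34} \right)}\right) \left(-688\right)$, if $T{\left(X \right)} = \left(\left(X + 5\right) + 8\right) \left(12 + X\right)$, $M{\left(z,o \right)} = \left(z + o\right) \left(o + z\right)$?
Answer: $- \frac{94797499}{10404} \approx -9111.6$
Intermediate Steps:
$M{\left(z,o \right)} = \left(o + z\right)^{2}$ ($M{\left(z,o \right)} = \left(o + z\right) \left(o + z\right) = \left(o + z\right)^{2}$)
$T{\left(X \right)} = \left(12 + X\right) \left(13 + X\right)$ ($T{\left(X \right)} = \left(\left(5 + X\right) + 8\right) \left(12 + X\right) = \left(13 + X\right) \left(12 + X\right) = \left(12 + X\right) \left(13 + X\right)$)
$\left(T{\left(-9 \right)} + M{\left(\frac{19}{24},\frac{11}{34} \right)}\right) \left(-688\right) = \left(\left(156 + \left(-9\right)^{2} + 25 \left(-9\right)\right) + \left(\frac{11}{34} + \frac{19}{24}\right)^{2}\right) \left(-688\right) = \left(\left(156 + 81 - 225\right) + \left(11 \cdot \frac{1}{34} + 19 \cdot \frac{1}{24}\right)^{2}\right) \left(-688\right) = \left(12 + \left(\frac{11}{34} + \frac{19}{24}\right)^{2}\right) \left(-688\right) = \left(12 + \left(\frac{455}{408}\right)^{2}\right) \left(-688\right) = \left(12 + \frac{207025}{166464}\right) \left(-688\right) = \frac{2204593}{166464} \left(-688\right) = - \frac{94797499}{10404}$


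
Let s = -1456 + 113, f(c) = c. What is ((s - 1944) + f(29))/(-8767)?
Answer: 3258/8767 ≈ 0.37162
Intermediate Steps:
s = -1343
((s - 1944) + f(29))/(-8767) = ((-1343 - 1944) + 29)/(-8767) = (-3287 + 29)*(-1/8767) = -3258*(-1/8767) = 3258/8767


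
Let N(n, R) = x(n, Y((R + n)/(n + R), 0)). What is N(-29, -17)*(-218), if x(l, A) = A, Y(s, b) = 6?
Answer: -1308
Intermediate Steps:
N(n, R) = 6
N(-29, -17)*(-218) = 6*(-218) = -1308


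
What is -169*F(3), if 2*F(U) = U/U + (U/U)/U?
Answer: -338/3 ≈ -112.67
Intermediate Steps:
F(U) = ½ + 1/(2*U) (F(U) = (U/U + (U/U)/U)/2 = (1 + 1/U)/2 = ½ + 1/(2*U))
-169*F(3) = -169*(1 + 3)/(2*3) = -169*4/(2*3) = -169*⅔ = -338/3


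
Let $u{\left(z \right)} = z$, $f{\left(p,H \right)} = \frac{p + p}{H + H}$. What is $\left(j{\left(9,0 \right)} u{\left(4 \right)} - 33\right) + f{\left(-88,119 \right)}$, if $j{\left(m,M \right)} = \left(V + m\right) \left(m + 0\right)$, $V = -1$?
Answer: $\frac{30257}{119} \approx 254.26$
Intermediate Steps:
$f{\left(p,H \right)} = \frac{p}{H}$ ($f{\left(p,H \right)} = \frac{2 p}{2 H} = 2 p \frac{1}{2 H} = \frac{p}{H}$)
$j{\left(m,M \right)} = m \left(-1 + m\right)$ ($j{\left(m,M \right)} = \left(-1 + m\right) \left(m + 0\right) = \left(-1 + m\right) m = m \left(-1 + m\right)$)
$\left(j{\left(9,0 \right)} u{\left(4 \right)} - 33\right) + f{\left(-88,119 \right)} = \left(9 \left(-1 + 9\right) 4 - 33\right) - \frac{88}{119} = \left(9 \cdot 8 \cdot 4 - 33\right) - \frac{88}{119} = \left(72 \cdot 4 - 33\right) - \frac{88}{119} = \left(288 - 33\right) - \frac{88}{119} = 255 - \frac{88}{119} = \frac{30257}{119}$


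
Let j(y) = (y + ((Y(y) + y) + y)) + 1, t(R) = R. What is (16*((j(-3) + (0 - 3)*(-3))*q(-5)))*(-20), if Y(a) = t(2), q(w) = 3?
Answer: -2880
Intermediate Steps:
Y(a) = 2
j(y) = 3 + 3*y (j(y) = (y + ((2 + y) + y)) + 1 = (y + (2 + 2*y)) + 1 = (2 + 3*y) + 1 = 3 + 3*y)
(16*((j(-3) + (0 - 3)*(-3))*q(-5)))*(-20) = (16*(((3 + 3*(-3)) + (0 - 3)*(-3))*3))*(-20) = (16*(((3 - 9) - 3*(-3))*3))*(-20) = (16*((-6 + 9)*3))*(-20) = (16*(3*3))*(-20) = (16*9)*(-20) = 144*(-20) = -2880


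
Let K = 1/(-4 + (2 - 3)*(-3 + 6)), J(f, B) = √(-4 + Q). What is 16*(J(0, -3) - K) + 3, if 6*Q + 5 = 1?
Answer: 37/7 + 16*I*√42/3 ≈ 5.2857 + 34.564*I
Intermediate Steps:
Q = -⅔ (Q = -⅚ + (⅙)*1 = -⅚ + ⅙ = -⅔ ≈ -0.66667)
J(f, B) = I*√42/3 (J(f, B) = √(-4 - ⅔) = √(-14/3) = I*√42/3)
K = -⅐ (K = 1/(-4 - 1*3) = 1/(-4 - 3) = 1/(-7) = -⅐ ≈ -0.14286)
16*(J(0, -3) - K) + 3 = 16*(I*√42/3 - 1*(-⅐)) + 3 = 16*(I*√42/3 + ⅐) + 3 = 16*(⅐ + I*√42/3) + 3 = (16/7 + 16*I*√42/3) + 3 = 37/7 + 16*I*√42/3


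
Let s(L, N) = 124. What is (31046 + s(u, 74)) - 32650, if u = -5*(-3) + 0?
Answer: -1480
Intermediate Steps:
u = 15 (u = 15 + 0 = 15)
(31046 + s(u, 74)) - 32650 = (31046 + 124) - 32650 = 31170 - 32650 = -1480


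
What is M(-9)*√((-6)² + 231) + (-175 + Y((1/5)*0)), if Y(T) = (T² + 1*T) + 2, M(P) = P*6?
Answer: -173 - 54*√267 ≈ -1055.4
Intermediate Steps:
M(P) = 6*P
Y(T) = 2 + T + T² (Y(T) = (T² + T) + 2 = (T + T²) + 2 = 2 + T + T²)
M(-9)*√((-6)² + 231) + (-175 + Y((1/5)*0)) = (6*(-9))*√((-6)² + 231) + (-175 + (2 + (1/5)*0 + ((1/5)*0)²)) = -54*√(36 + 231) + (-175 + (2 + (1*(⅕))*0 + ((1*(⅕))*0)²)) = -54*√267 + (-175 + (2 + (⅕)*0 + ((⅕)*0)²)) = -54*√267 + (-175 + (2 + 0 + 0²)) = -54*√267 + (-175 + (2 + 0 + 0)) = -54*√267 + (-175 + 2) = -54*√267 - 173 = -173 - 54*√267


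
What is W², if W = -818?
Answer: 669124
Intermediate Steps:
W² = (-818)² = 669124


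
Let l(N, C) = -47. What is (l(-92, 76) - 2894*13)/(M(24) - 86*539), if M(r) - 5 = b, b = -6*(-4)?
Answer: 37669/46325 ≈ 0.81315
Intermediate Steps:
b = 24
M(r) = 29 (M(r) = 5 + 24 = 29)
(l(-92, 76) - 2894*13)/(M(24) - 86*539) = (-47 - 2894*13)/(29 - 86*539) = (-47 - 37622)/(29 - 46354) = -37669/(-46325) = -37669*(-1/46325) = 37669/46325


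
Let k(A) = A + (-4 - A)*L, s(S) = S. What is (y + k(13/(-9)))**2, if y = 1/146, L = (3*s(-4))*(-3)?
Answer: 15074191729/1726596 ≈ 8730.6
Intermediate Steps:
L = 36 (L = (3*(-4))*(-3) = -12*(-3) = 36)
y = 1/146 ≈ 0.0068493
k(A) = -144 - 35*A (k(A) = A + (-4 - A)*36 = A + (-144 - 36*A) = -144 - 35*A)
(y + k(13/(-9)))**2 = (1/146 + (-144 - 455/(-9)))**2 = (1/146 + (-144 - 455*(-1)/9))**2 = (1/146 + (-144 - 35*(-13/9)))**2 = (1/146 + (-144 + 455/9))**2 = (1/146 - 841/9)**2 = (-122777/1314)**2 = 15074191729/1726596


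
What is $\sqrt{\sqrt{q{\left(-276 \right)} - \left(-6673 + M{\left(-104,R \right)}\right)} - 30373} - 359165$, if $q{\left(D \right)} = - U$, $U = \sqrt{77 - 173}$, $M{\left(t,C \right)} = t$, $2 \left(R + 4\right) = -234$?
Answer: $-359165 + \sqrt{-30373 + \sqrt{6777 - 4 i \sqrt{6}}} \approx -3.5917 \cdot 10^{5} - 174.04 i$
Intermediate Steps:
$R = -121$ ($R = -4 + \frac{1}{2} \left(-234\right) = -4 - 117 = -121$)
$U = 4 i \sqrt{6}$ ($U = \sqrt{-96} = 4 i \sqrt{6} \approx 9.798 i$)
$q{\left(D \right)} = - 4 i \sqrt{6}$
$\sqrt{\sqrt{q{\left(-276 \right)} - \left(-6673 + M{\left(-104,R \right)}\right)} - 30373} - 359165 = \sqrt{\sqrt{- 4 i \sqrt{6} + \left(6673 - -104\right)} - 30373} - 359165 = \sqrt{\sqrt{- 4 i \sqrt{6} + \left(6673 + 104\right)} - 30373} - 359165 = \sqrt{\sqrt{- 4 i \sqrt{6} + 6777} - 30373} - 359165 = \sqrt{\sqrt{6777 - 4 i \sqrt{6}} - 30373} - 359165 = \sqrt{-30373 + \sqrt{6777 - 4 i \sqrt{6}}} - 359165 = -359165 + \sqrt{-30373 + \sqrt{6777 - 4 i \sqrt{6}}}$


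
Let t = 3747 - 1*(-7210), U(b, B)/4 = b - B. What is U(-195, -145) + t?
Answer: 10757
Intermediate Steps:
U(b, B) = -4*B + 4*b (U(b, B) = 4*(b - B) = -4*B + 4*b)
t = 10957 (t = 3747 + 7210 = 10957)
U(-195, -145) + t = (-4*(-145) + 4*(-195)) + 10957 = (580 - 780) + 10957 = -200 + 10957 = 10757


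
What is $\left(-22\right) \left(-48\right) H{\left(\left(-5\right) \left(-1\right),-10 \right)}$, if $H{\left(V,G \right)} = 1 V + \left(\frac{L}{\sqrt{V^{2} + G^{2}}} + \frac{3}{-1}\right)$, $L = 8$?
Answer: $2112 + \frac{8448 \sqrt{5}}{25} \approx 2867.6$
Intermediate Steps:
$H{\left(V,G \right)} = -3 + V + \frac{8}{\sqrt{G^{2} + V^{2}}}$ ($H{\left(V,G \right)} = 1 V + \left(\frac{8}{\sqrt{V^{2} + G^{2}}} + \frac{3}{-1}\right) = V + \left(\frac{8}{\sqrt{G^{2} + V^{2}}} + 3 \left(-1\right)\right) = V - \left(3 - \frac{8}{\sqrt{G^{2} + V^{2}}}\right) = -3 + V + \frac{8}{\sqrt{G^{2} + V^{2}}}$)
$\left(-22\right) \left(-48\right) H{\left(\left(-5\right) \left(-1\right),-10 \right)} = \left(-22\right) \left(-48\right) \left(-3 - -5 + \frac{8}{\sqrt{\left(-10\right)^{2} + \left(\left(-5\right) \left(-1\right)\right)^{2}}}\right) = 1056 \left(-3 + 5 + \frac{8}{\sqrt{100 + 5^{2}}}\right) = 1056 \left(-3 + 5 + \frac{8}{\sqrt{100 + 25}}\right) = 1056 \left(-3 + 5 + \frac{8}{5 \sqrt{5}}\right) = 1056 \left(-3 + 5 + 8 \frac{\sqrt{5}}{25}\right) = 1056 \left(-3 + 5 + \frac{8 \sqrt{5}}{25}\right) = 1056 \left(2 + \frac{8 \sqrt{5}}{25}\right) = 2112 + \frac{8448 \sqrt{5}}{25}$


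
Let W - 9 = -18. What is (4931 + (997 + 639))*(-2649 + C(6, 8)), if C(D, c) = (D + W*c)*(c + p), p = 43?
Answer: -39500505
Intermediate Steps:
W = -9 (W = 9 - 18 = -9)
C(D, c) = (43 + c)*(D - 9*c) (C(D, c) = (D - 9*c)*(c + 43) = (D - 9*c)*(43 + c) = (43 + c)*(D - 9*c))
(4931 + (997 + 639))*(-2649 + C(6, 8)) = (4931 + (997 + 639))*(-2649 + (-387*8 - 9*8**2 + 43*6 + 6*8)) = (4931 + 1636)*(-2649 + (-3096 - 9*64 + 258 + 48)) = 6567*(-2649 + (-3096 - 576 + 258 + 48)) = 6567*(-2649 - 3366) = 6567*(-6015) = -39500505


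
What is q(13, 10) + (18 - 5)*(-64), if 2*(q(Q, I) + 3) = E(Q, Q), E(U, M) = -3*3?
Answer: -1679/2 ≈ -839.50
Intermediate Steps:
E(U, M) = -9
q(Q, I) = -15/2 (q(Q, I) = -3 + (½)*(-9) = -3 - 9/2 = -15/2)
q(13, 10) + (18 - 5)*(-64) = -15/2 + (18 - 5)*(-64) = -15/2 + 13*(-64) = -15/2 - 832 = -1679/2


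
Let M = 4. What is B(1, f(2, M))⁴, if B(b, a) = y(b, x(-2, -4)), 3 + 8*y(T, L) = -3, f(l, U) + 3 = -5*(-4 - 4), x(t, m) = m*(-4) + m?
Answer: 81/256 ≈ 0.31641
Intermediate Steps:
x(t, m) = -3*m (x(t, m) = -4*m + m = -3*m)
f(l, U) = 37 (f(l, U) = -3 - 5*(-4 - 4) = -3 - 5*(-8) = -3 + 40 = 37)
y(T, L) = -¾ (y(T, L) = -3/8 + (⅛)*(-3) = -3/8 - 3/8 = -¾)
B(b, a) = -¾
B(1, f(2, M))⁴ = (-¾)⁴ = 81/256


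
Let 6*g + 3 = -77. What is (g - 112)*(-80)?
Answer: 30080/3 ≈ 10027.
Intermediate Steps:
g = -40/3 (g = -1/2 + (1/6)*(-77) = -1/2 - 77/6 = -40/3 ≈ -13.333)
(g - 112)*(-80) = (-40/3 - 112)*(-80) = -376/3*(-80) = 30080/3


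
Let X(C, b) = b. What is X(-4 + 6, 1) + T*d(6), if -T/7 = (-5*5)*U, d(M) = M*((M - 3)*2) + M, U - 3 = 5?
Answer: 58801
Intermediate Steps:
U = 8 (U = 3 + 5 = 8)
d(M) = M + M*(-6 + 2*M) (d(M) = M*((-3 + M)*2) + M = M*(-6 + 2*M) + M = M + M*(-6 + 2*M))
T = 1400 (T = -7*(-5*5)*8 = -(-175)*8 = -7*(-200) = 1400)
X(-4 + 6, 1) + T*d(6) = 1 + 1400*(6*(-5 + 2*6)) = 1 + 1400*(6*(-5 + 12)) = 1 + 1400*(6*7) = 1 + 1400*42 = 1 + 58800 = 58801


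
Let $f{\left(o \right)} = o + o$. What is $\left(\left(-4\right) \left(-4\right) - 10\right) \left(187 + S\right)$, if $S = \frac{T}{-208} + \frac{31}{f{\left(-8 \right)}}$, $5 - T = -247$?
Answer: $\frac{114723}{104} \approx 1103.1$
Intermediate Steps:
$T = 252$ ($T = 5 - -247 = 5 + 247 = 252$)
$f{\left(o \right)} = 2 o$
$S = - \frac{655}{208}$ ($S = \frac{252}{-208} + \frac{31}{2 \left(-8\right)} = 252 \left(- \frac{1}{208}\right) + \frac{31}{-16} = - \frac{63}{52} + 31 \left(- \frac{1}{16}\right) = - \frac{63}{52} - \frac{31}{16} = - \frac{655}{208} \approx -3.149$)
$\left(\left(-4\right) \left(-4\right) - 10\right) \left(187 + S\right) = \left(\left(-4\right) \left(-4\right) - 10\right) \left(187 - \frac{655}{208}\right) = \left(16 - 10\right) \frac{38241}{208} = 6 \cdot \frac{38241}{208} = \frac{114723}{104}$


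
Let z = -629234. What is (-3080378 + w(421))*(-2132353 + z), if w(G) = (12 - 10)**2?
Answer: 8506720793538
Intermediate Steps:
w(G) = 4 (w(G) = 2**2 = 4)
(-3080378 + w(421))*(-2132353 + z) = (-3080378 + 4)*(-2132353 - 629234) = -3080374*(-2761587) = 8506720793538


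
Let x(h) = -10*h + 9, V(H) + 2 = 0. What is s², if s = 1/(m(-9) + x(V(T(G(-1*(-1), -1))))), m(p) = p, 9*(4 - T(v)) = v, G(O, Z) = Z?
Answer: 1/400 ≈ 0.0025000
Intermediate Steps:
T(v) = 4 - v/9
V(H) = -2 (V(H) = -2 + 0 = -2)
x(h) = 9 - 10*h
s = 1/20 (s = 1/(-9 + (9 - 10*(-2))) = 1/(-9 + (9 + 20)) = 1/(-9 + 29) = 1/20 ≈ 0.050000)
s² = (1/20)² = 1/400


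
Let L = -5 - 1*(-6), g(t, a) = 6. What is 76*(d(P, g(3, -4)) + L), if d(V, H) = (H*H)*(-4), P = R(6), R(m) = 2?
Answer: -10868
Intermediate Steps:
P = 2
d(V, H) = -4*H² (d(V, H) = H²*(-4) = -4*H²)
L = 1 (L = -5 + 6 = 1)
76*(d(P, g(3, -4)) + L) = 76*(-4*6² + 1) = 76*(-4*36 + 1) = 76*(-144 + 1) = 76*(-143) = -10868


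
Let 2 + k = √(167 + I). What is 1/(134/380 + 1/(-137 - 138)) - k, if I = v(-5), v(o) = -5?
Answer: 17744/3647 - 9*√2 ≈ -7.8626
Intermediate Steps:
I = -5
k = -2 + 9*√2 (k = -2 + √(167 - 5) = -2 + √162 = -2 + 9*√2 ≈ 10.728)
1/(134/380 + 1/(-137 - 138)) - k = 1/(134/380 + 1/(-137 - 138)) - (-2 + 9*√2) = 1/(134*(1/380) + 1/(-275)) + (2 - 9*√2) = 1/(67/190 - 1/275) + (2 - 9*√2) = 1/(3647/10450) + (2 - 9*√2) = 10450/3647 + (2 - 9*√2) = 17744/3647 - 9*√2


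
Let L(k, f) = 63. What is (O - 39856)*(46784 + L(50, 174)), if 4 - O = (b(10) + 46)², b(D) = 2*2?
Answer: -1984064144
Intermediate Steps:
b(D) = 4
O = -2496 (O = 4 - (4 + 46)² = 4 - 1*50² = 4 - 1*2500 = 4 - 2500 = -2496)
(O - 39856)*(46784 + L(50, 174)) = (-2496 - 39856)*(46784 + 63) = -42352*46847 = -1984064144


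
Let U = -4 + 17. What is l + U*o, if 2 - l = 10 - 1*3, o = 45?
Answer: 580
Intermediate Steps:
l = -5 (l = 2 - (10 - 1*3) = 2 - (10 - 3) = 2 - 1*7 = 2 - 7 = -5)
U = 13
l + U*o = -5 + 13*45 = -5 + 585 = 580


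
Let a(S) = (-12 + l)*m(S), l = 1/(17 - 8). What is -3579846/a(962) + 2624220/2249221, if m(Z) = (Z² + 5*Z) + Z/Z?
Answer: 111224839080798/74627117234995 ≈ 1.4904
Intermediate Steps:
l = ⅑ (l = 1/9 = ⅑ ≈ 0.11111)
m(Z) = 1 + Z² + 5*Z (m(Z) = (Z² + 5*Z) + 1 = 1 + Z² + 5*Z)
a(S) = -107/9 - 535*S/9 - 107*S²/9 (a(S) = (-12 + ⅑)*(1 + S² + 5*S) = -107*(1 + S² + 5*S)/9 = -107/9 - 535*S/9 - 107*S²/9)
-3579846/a(962) + 2624220/2249221 = -3579846/(-107/9 - 535/9*962 - 107/9*962²) + 2624220/2249221 = -3579846/(-107/9 - 514670/9 - 107/9*925444) + 2624220*(1/2249221) = -3579846/(-107/9 - 514670/9 - 99022508/9) + 2624220/2249221 = -3579846/(-33179095/3) + 2624220/2249221 = -3579846*(-3/33179095) + 2624220/2249221 = 10739538/33179095 + 2624220/2249221 = 111224839080798/74627117234995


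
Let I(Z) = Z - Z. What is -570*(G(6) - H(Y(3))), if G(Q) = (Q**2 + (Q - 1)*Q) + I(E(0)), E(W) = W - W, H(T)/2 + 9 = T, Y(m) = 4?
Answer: -43320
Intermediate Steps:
H(T) = -18 + 2*T
E(W) = 0
I(Z) = 0
G(Q) = Q**2 + Q*(-1 + Q) (G(Q) = (Q**2 + (Q - 1)*Q) + 0 = (Q**2 + (-1 + Q)*Q) + 0 = (Q**2 + Q*(-1 + Q)) + 0 = Q**2 + Q*(-1 + Q))
-570*(G(6) - H(Y(3))) = -570*(6*(-1 + 2*6) - (-18 + 2*4)) = -570*(6*(-1 + 12) - (-18 + 8)) = -570*(6*11 - 1*(-10)) = -570*(66 + 10) = -570*76 = -43320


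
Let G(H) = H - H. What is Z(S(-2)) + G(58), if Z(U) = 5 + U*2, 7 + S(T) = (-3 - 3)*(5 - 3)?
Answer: -33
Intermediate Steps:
G(H) = 0
S(T) = -19 (S(T) = -7 + (-3 - 3)*(5 - 3) = -7 - 6*2 = -7 - 12 = -19)
Z(U) = 5 + 2*U
Z(S(-2)) + G(58) = (5 + 2*(-19)) + 0 = (5 - 38) + 0 = -33 + 0 = -33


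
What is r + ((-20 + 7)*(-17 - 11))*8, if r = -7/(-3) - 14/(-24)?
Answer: 34979/12 ≈ 2914.9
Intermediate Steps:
r = 35/12 (r = -7*(-⅓) - 14*(-1/24) = 7/3 + 7/12 = 35/12 ≈ 2.9167)
r + ((-20 + 7)*(-17 - 11))*8 = 35/12 + ((-20 + 7)*(-17 - 11))*8 = 35/12 - 13*(-28)*8 = 35/12 + 364*8 = 35/12 + 2912 = 34979/12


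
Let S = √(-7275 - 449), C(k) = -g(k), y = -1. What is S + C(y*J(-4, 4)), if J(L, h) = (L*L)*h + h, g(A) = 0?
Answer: 2*I*√1931 ≈ 87.886*I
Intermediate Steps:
J(L, h) = h + h*L² (J(L, h) = L²*h + h = h*L² + h = h + h*L²)
C(k) = 0 (C(k) = -1*0 = 0)
S = 2*I*√1931 (S = √(-7724) = 2*I*√1931 ≈ 87.886*I)
S + C(y*J(-4, 4)) = 2*I*√1931 + 0 = 2*I*√1931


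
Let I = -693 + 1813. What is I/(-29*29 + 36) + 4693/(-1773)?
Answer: -164675/40779 ≈ -4.0382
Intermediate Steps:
I = 1120
I/(-29*29 + 36) + 4693/(-1773) = 1120/(-29*29 + 36) + 4693/(-1773) = 1120/(-841 + 36) + 4693*(-1/1773) = 1120/(-805) - 4693/1773 = 1120*(-1/805) - 4693/1773 = -32/23 - 4693/1773 = -164675/40779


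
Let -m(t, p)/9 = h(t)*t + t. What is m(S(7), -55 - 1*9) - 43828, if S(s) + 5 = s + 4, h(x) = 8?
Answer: -44314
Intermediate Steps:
S(s) = -1 + s (S(s) = -5 + (s + 4) = -5 + (4 + s) = -1 + s)
m(t, p) = -81*t (m(t, p) = -9*(8*t + t) = -81*t)
m(S(7), -55 - 1*9) - 43828 = -81*(-1 + 7) - 43828 = -81*6 - 43828 = -486 - 43828 = -44314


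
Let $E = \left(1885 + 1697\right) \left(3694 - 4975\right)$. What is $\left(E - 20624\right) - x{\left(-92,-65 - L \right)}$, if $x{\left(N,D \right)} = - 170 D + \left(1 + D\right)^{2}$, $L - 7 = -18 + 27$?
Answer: $-4629336$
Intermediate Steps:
$L = 16$ ($L = 7 + \left(-18 + 27\right) = 7 + 9 = 16$)
$E = -4588542$ ($E = 3582 \left(-1281\right) = -4588542$)
$x{\left(N,D \right)} = \left(1 + D\right)^{2} - 170 D$
$\left(E - 20624\right) - x{\left(-92,-65 - L \right)} = \left(-4588542 - 20624\right) - \left(\left(1 - 81\right)^{2} - 170 \left(-65 - 16\right)\right) = -4609166 - \left(\left(1 - 81\right)^{2} - -13770\right) = -4609166 - \left(\left(-80\right)^{2} + 13770\right) = -4609166 - \left(6400 + 13770\right) = -4609166 - 20170 = -4629336$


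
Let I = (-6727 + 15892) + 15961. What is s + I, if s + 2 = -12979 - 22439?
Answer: -10294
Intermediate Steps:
I = 25126 (I = 9165 + 15961 = 25126)
s = -35420 (s = -2 + (-12979 - 22439) = -2 - 35418 = -35420)
s + I = -35420 + 25126 = -10294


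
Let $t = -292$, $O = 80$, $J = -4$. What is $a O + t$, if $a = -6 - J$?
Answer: $-452$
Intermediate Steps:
$a = -2$ ($a = -6 - -4 = -6 + 4 = -2$)
$a O + t = \left(-2\right) 80 - 292 = -160 - 292 = -452$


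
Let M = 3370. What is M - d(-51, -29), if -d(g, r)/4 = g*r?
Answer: 9286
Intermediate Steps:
d(g, r) = -4*g*r
M - d(-51, -29) = 3370 - (-4)*(-51)*(-29) = 3370 - 1*(-5916) = 3370 + 5916 = 9286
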